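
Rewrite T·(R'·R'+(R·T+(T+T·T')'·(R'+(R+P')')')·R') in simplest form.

T·R'

T·(R'·R'+(R·T+(T+T·T')'·(R'+(R+P')')')·R')
= T·(R'·R'+(R·T+(T+T·T')'·R·(R+P'))·R')   (De Morgan)
= T·(R'·R'+(R·T+T'·R·(R+P'))·R')   (complement / identity)
= T·(R'·R'+(R·T+T'·R)·R')   (absorption)
= T·(R'·R'+R·R')   (distribution)
= T·R'   (distribution)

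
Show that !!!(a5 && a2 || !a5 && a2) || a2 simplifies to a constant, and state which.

true

!!!(a5 && a2 || !a5 && a2) || a2
= !!!a2 || a2
= !a2 || a2
= true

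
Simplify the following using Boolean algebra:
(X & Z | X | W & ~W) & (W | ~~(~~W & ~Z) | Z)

X & (W | Z)

(X & Z | X | W & ~W) & (W | ~~(~~W & ~Z) | Z)
= (X & Z | X | W & ~W) & (W | ~~(W & ~Z) | Z)
= (X | W & ~W) & (W | ~~(W & ~Z) | Z)
= (X | W & ~W) & (W | W & ~Z | Z)
= (X | W & ~W) & (W | Z)
= X & (W | Z)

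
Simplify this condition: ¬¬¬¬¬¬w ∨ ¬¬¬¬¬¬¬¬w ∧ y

¬¬¬¬¬¬w ∨ ¬¬¬¬¬¬¬¬w ∧ y
= ¬¬¬¬¬¬w ∨ ¬¬¬¬¬¬w ∧ y   (double negation)
= ¬¬¬¬¬¬w   (absorption)
= ¬¬¬¬w   (double negation)
= ¬¬w   (double negation)
= w   (double negation)

w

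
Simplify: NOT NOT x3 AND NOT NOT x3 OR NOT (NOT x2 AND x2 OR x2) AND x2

NOT NOT x3 AND NOT NOT x3 OR NOT (NOT x2 AND x2 OR x2) AND x2
= NOT NOT x3 AND NOT NOT x3 OR NOT x2 AND x2
= NOT NOT x3 AND NOT NOT x3
= NOT NOT x3
= x3

x3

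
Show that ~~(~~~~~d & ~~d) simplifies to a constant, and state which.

0

~~(~~~~~d & ~~d)
= ~~(~~~d & ~~d)   [double negation]
= ~(~~d | ~d)   [De Morgan]
= ~d & d   [De Morgan]
= 0   [complement]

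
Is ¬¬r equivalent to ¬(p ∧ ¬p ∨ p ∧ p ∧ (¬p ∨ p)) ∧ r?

E1: ¬¬r
    = r   [double negation]
E2: ¬(p ∧ ¬p ∨ p ∧ p ∧ (¬p ∨ p)) ∧ r
    = ¬(p ∧ ¬p ∨ p ∧ p) ∧ r   [complement / identity]
    = ¬p ∧ r   [distribution]
These differ: at p=1, r=1, E1 = 1 but E2 = 0.

No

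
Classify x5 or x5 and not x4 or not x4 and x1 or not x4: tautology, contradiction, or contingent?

contingent

x5 or x5 and not x4 or not x4 and x1 or not x4
= x5 or x5 and not x4 or not x4   (absorption)
= x5 or not x4   (absorption)
This depends on x4, x5, so it is not a constant.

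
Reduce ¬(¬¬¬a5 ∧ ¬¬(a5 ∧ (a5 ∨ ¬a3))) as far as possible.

True

¬(¬¬¬a5 ∧ ¬¬(a5 ∧ (a5 ∨ ¬a3)))
= ¬¬a5 ∨ ¬(a5 ∧ (a5 ∨ ¬a3))   (De Morgan)
= ¬¬a5 ∨ ¬a5   (absorption)
= a5 ∨ ¬a5   (double negation)
= True   (complement)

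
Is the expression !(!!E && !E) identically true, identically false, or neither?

!(!!E && !E)
= !E || E   — De Morgan
= true   — complement

identically true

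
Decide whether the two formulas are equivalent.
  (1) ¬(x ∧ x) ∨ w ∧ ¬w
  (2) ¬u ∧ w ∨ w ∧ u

E1: ¬(x ∧ x) ∨ w ∧ ¬w
    = ¬x ∨ w ∧ ¬w   (idempotence)
    = ¬x   (complement / identity)
E2: ¬u ∧ w ∨ w ∧ u
    = w   (distribution)
These differ: at u=0, w=1, x=1, E1 = 0 but E2 = 1.

No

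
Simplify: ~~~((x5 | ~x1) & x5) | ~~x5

~~~((x5 | ~x1) & x5) | ~~x5
= ~~~((x5 | ~x1) & x5) | x5   [double negation]
= ~~~x5 | x5   [absorption]
= ~x5 | x5   [double negation]
= 1   [complement]

1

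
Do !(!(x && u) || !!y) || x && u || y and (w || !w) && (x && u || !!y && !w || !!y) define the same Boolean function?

Yes

E1: !(!(x && u) || !!y) || x && u || y
    = x && u && !y || x && u || y   (De Morgan)
    = x && u || y   (absorption)
E2: (w || !w) && (x && u || !!y && !w || !!y)
    = x && u || !!y && !w || !!y   (complement / identity)
    = x && u || !!y   (absorption)
    = x && u || y   (double negation)
Both reduce to x && u || y, so they are equivalent.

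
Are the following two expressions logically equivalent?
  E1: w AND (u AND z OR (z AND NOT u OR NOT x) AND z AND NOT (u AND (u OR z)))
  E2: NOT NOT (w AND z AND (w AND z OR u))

Yes

E1: w AND (u AND z OR (z AND NOT u OR NOT x) AND z AND NOT (u AND (u OR z)))
    = w AND (u AND z OR (z AND NOT u OR NOT x) AND z AND NOT u)   [absorption]
    = w AND (u AND z OR z AND NOT u)   [absorption]
    = w AND z   [distribution]
E2: NOT NOT (w AND z AND (w AND z OR u))
    = w AND z AND (w AND z OR u)   [double negation]
    = w AND z   [absorption]
Both reduce to w AND z, so they are equivalent.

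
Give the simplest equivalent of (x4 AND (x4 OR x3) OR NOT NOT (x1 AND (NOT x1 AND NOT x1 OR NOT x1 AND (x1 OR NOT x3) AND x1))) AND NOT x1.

x4 AND NOT x1

(x4 AND (x4 OR x3) OR NOT NOT (x1 AND (NOT x1 AND NOT x1 OR NOT x1 AND (x1 OR NOT x3) AND x1))) AND NOT x1
= (x4 OR NOT NOT (x1 AND (NOT x1 AND NOT x1 OR NOT x1 AND (x1 OR NOT x3) AND x1))) AND NOT x1   [absorption]
= (x4 OR x1 AND (NOT x1 AND NOT x1 OR NOT x1 AND (x1 OR NOT x3) AND x1)) AND NOT x1   [double negation]
= (x4 OR x1 AND (NOT x1 AND NOT x1 OR NOT x1 AND x1)) AND NOT x1   [absorption]
= (x4 OR x1 AND NOT x1) AND NOT x1   [distribution]
= x4 AND NOT x1   [complement / identity]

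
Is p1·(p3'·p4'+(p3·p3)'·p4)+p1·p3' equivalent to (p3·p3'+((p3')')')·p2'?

E1: p1·(p3'·p4'+(p3·p3)'·p4)+p1·p3'
    = p1·(p3'·p4'+p3'·p4)+p1·p3'
    = p1·p3'+p1·p3'
    = p1·p3'
E2: (p3·p3'+((p3')')')·p2'
    = ((p3')')'·p2'
    = p3'·p2'
These differ: at p1=1, p2=1, p3=0, p4=0, E1 = 1 but E2 = 0.

No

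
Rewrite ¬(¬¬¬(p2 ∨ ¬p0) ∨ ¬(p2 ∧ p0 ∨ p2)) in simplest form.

¬(¬¬¬(p2 ∨ ¬p0) ∨ ¬(p2 ∧ p0 ∨ p2))
= ¬(¬(p2 ∨ ¬p0) ∨ ¬(p2 ∧ p0 ∨ p2))   — double negation
= (p2 ∨ ¬p0) ∧ (p2 ∧ p0 ∨ p2)   — De Morgan
= (p2 ∨ ¬p0) ∧ p2   — absorption
= p2   — absorption

p2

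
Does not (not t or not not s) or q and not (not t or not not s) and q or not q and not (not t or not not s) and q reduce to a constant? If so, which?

not (not t or not not s) or q and not (not t or not not s) and q or not q and not (not t or not not s) and q
= not (not t or not not s) or not (not t or not not s) and q   (distribution)
= not (not t or not not s)   (absorption)
= t and not s   (De Morgan)
This depends on s, t, so it is not a constant.

no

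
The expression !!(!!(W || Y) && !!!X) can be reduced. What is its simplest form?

(W || Y) && !X

!!(!!(W || Y) && !!!X)
= !!(!!(W || Y) && !X)   — double negation
= !!(W || Y) && !X   — double negation
= (W || Y) && !X   — double negation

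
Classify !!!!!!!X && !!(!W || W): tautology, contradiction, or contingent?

contingent

!!!!!!!X && !!(!W || W)
= !!!!!!!X && (!W || W)   (double negation)
= !!!!!X && (!W || W)   (double negation)
= !!!!!X   (complement / identity)
= !!!X   (double negation)
= !X   (double negation)
This depends on X, so it is not a constant.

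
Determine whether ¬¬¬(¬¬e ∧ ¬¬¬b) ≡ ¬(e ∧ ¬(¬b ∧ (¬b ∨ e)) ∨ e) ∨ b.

E1: ¬¬¬(¬¬e ∧ ¬¬¬b)
    = ¬¬(¬e ∨ ¬¬b)   — De Morgan
    = ¬¬(¬e ∨ b)   — double negation
    = ¬e ∨ b   — double negation
E2: ¬(e ∧ ¬(¬b ∧ (¬b ∨ e)) ∨ e) ∨ b
    = ¬(e ∧ ¬¬b ∨ e) ∨ b   — absorption
    = ¬(e ∧ b ∨ e) ∨ b   — double negation
    = ¬e ∨ b   — absorption
Both reduce to ¬e ∨ b, so they are equivalent.

Yes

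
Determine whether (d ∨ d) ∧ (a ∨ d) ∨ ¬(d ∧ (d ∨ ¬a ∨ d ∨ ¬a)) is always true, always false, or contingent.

always true

(d ∨ d) ∧ (a ∨ d) ∨ ¬(d ∧ (d ∨ ¬a ∨ d ∨ ¬a))
= (d ∨ d) ∧ (a ∨ d) ∨ ¬(d ∧ (d ∨ ¬a))   (idempotence)
= d ∨ d ∧ a ∨ ¬(d ∧ (d ∨ ¬a))   (distribution)
= d ∨ d ∧ a ∨ ¬d   (absorption)
= d ∨ ¬d   (absorption)
= True   (complement)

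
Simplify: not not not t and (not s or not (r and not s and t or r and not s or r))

not t and (not s or not r)

not not not t and (not s or not (r and not s and t or r and not s or r))
= not not not t and (not s or not (r and not s or r))   [absorption]
= not t and (not s or not (r and not s or r))   [double negation]
= not t and (not s or not r)   [absorption]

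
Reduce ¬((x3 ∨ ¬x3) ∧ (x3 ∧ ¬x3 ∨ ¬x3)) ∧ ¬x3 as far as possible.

False

¬((x3 ∨ ¬x3) ∧ (x3 ∧ ¬x3 ∨ ¬x3)) ∧ ¬x3
= ¬((x3 ∨ ¬x3) ∧ ¬x3) ∧ ¬x3   — complement / identity
= ¬¬x3 ∧ ¬x3   — complement / identity
= x3 ∧ ¬x3   — double negation
= False   — complement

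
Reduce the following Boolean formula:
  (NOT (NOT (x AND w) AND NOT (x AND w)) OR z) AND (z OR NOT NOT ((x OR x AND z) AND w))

z OR x AND w

(NOT (NOT (x AND w) AND NOT (x AND w)) OR z) AND (z OR NOT NOT ((x OR x AND z) AND w))
= (NOT (NOT (x AND w) AND NOT (x AND w)) OR z) AND (z OR NOT NOT (x AND w))   (absorption)
= z OR NOT (NOT (x AND w) AND NOT (x AND w)) AND NOT NOT (x AND w)   (distribution)
= z OR NOT NOT (x AND w) AND NOT NOT (x AND w)   (idempotence)
= z OR NOT NOT (x AND w)   (idempotence)
= z OR x AND w   (double negation)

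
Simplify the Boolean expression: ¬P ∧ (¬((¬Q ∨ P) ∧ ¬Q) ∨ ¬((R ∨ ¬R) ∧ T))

¬P ∧ (Q ∨ ¬T)

¬P ∧ (¬((¬Q ∨ P) ∧ ¬Q) ∨ ¬((R ∨ ¬R) ∧ T))
= ¬P ∧ (¬¬Q ∨ ¬((R ∨ ¬R) ∧ T))
= ¬P ∧ (¬¬Q ∨ ¬T)
= ¬P ∧ (Q ∨ ¬T)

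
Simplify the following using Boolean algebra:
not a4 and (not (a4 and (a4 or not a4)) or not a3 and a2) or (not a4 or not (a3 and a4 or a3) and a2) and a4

not a4 or not a3 and a2

not a4 and (not (a4 and (a4 or not a4)) or not a3 and a2) or (not a4 or not (a3 and a4 or a3) and a2) and a4
= not a4 and (not a4 or not a3 and a2) or (not a4 or not (a3 and a4 or a3) and a2) and a4
= not a4 and (not a4 or not a3 and a2) or (not a4 or not a3 and a2) and a4
= not a4 or not a3 and a2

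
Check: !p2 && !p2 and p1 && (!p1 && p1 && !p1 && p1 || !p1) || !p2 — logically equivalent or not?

Yes

E1: !p2 && !p2
    = !p2   — idempotence
E2: p1 && (!p1 && p1 && !p1 && p1 || !p1) || !p2
    = p1 && (!p1 && p1 || !p1) || !p2   — idempotence
    = p1 && !p1 || !p2   — complement / identity
    = !p2   — complement / identity
Both reduce to !p2, so they are equivalent.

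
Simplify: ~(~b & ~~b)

~(~b & ~~b)
= b | ~b
= 1

1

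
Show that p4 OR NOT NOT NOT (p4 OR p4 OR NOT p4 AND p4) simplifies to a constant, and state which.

TRUE

p4 OR NOT NOT NOT (p4 OR p4 OR NOT p4 AND p4)
= p4 OR NOT (p4 OR p4 OR NOT p4 AND p4)   [double negation]
= p4 OR NOT (p4 OR p4)   [complement / identity]
= p4 OR NOT p4   [idempotence]
= TRUE   [complement]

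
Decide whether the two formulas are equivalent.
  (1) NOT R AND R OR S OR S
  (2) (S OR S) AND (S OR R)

E1: NOT R AND R OR S OR S
    = S OR S   [complement / identity]
    = S   [idempotence]
E2: (S OR S) AND (S OR R)
    = S OR S AND R   [distribution]
    = S   [absorption]
Both reduce to S, so they are equivalent.

Yes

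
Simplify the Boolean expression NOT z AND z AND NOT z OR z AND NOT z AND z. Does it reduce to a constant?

NOT z AND z AND NOT z OR z AND NOT z AND z
= NOT z AND z
= FALSE

FALSE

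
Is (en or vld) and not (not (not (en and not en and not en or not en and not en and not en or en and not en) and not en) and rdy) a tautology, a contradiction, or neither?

(en or vld) and not (not (not (en and not en and not en or not en and not en and not en or en and not en) and not en) and rdy)
= (en or vld) and not (not (not (not en and not en or en and not en) and not en) and rdy)   [distribution]
= (en or vld) and not ((not en and not en or en and not en or en) and rdy)   [De Morgan]
= (en or vld) and not ((not en or en) and rdy)   [distribution]
= (en or vld) and not rdy   [complement / identity]
This depends on en, rdy, vld, so it is not a constant.

neither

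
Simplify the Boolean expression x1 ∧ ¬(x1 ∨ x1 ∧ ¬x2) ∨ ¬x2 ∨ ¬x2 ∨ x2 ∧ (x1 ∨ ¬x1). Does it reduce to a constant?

True

x1 ∧ ¬(x1 ∨ x1 ∧ ¬x2) ∨ ¬x2 ∨ ¬x2 ∨ x2 ∧ (x1 ∨ ¬x1)
= x1 ∧ ¬(x1 ∨ x1 ∧ ¬x2) ∨ ¬x2 ∨ ¬x2 ∨ x2
= x1 ∧ ¬x1 ∨ ¬x2 ∨ ¬x2 ∨ x2
= ¬x2 ∨ ¬x2 ∨ x2
= ¬x2 ∨ x2
= True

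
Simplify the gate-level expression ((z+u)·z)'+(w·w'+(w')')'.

((z+u)·z)'+(w·w'+(w')')'
= ((z+u)·z)'+(w·w'+w)'   — double negation
= z'+(w·w'+w)'   — absorption
= z'+w'   — complement / identity

z'+w'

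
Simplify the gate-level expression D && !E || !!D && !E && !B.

D && !E

D && !E || !!D && !E && !B
= D && !E || D && !E && !B   — double negation
= D && !E   — absorption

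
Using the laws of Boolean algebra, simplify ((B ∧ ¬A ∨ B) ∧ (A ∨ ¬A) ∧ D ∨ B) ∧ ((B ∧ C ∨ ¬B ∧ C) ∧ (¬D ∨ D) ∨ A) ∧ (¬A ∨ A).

B ∧ (C ∨ A)

((B ∧ ¬A ∨ B) ∧ (A ∨ ¬A) ∧ D ∨ B) ∧ ((B ∧ C ∨ ¬B ∧ C) ∧ (¬D ∨ D) ∨ A) ∧ (¬A ∨ A)
= (B ∧ (A ∨ ¬A) ∧ D ∨ B) ∧ ((B ∧ C ∨ ¬B ∧ C) ∧ (¬D ∨ D) ∨ A) ∧ (¬A ∨ A)   — absorption
= (B ∧ (A ∨ ¬A) ∧ D ∨ B) ∧ (C ∧ (¬D ∨ D) ∨ A) ∧ (¬A ∨ A)   — distribution
= (B ∧ D ∨ B) ∧ (C ∧ (¬D ∨ D) ∨ A) ∧ (¬A ∨ A)   — complement / identity
= (B ∧ D ∨ B) ∧ (C ∨ A) ∧ (¬A ∨ A)   — complement / identity
= (B ∧ D ∨ B) ∧ (C ∨ A)   — complement / identity
= B ∧ (C ∨ A)   — absorption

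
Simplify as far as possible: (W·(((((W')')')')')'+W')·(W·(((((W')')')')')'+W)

(W·(((((W')')')')')'+W')·(W·(((((W')')')')')'+W)
= W'·W+W·(((((W')')')')')'
= W'·W+W·(((W')')')'
= W'·W+W·(W')'
= W'·W+W·W
= W

W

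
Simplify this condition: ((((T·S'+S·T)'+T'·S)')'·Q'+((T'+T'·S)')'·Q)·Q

((((T·S'+S·T)'+T'·S)')'·Q'+((T'+T'·S)')'·Q)·Q
= (((T'+T'·S)')'·Q'+((T'+T'·S)')'·Q)·Q   [distribution]
= ((T'+T'·S)')'·Q   [distribution]
= ((T')')'·Q   [absorption]
= T'·Q   [double negation]

T'·Q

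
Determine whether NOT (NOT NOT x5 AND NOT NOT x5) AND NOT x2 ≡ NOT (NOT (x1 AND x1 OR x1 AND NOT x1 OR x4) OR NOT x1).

No

E1: NOT (NOT NOT x5 AND NOT NOT x5) AND NOT x2
    = (NOT x5 OR NOT x5) AND NOT x2
    = NOT x5 AND NOT x2
E2: NOT (NOT (x1 AND x1 OR x1 AND NOT x1 OR x4) OR NOT x1)
    = NOT (NOT (x1 OR x4) OR NOT x1)
    = (x1 OR x4) AND x1
    = x1
These differ: at x1=1, x2=0, x4=1, x5=1, E1 = 0 but E2 = 1.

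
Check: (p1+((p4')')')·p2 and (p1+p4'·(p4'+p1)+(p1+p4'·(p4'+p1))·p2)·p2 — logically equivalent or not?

Yes

E1: (p1+((p4')')')·p2
    = (p1+p4')·p2   [double negation]
E2: (p1+p4'·(p4'+p1)+(p1+p4'·(p4'+p1))·p2)·p2
    = (p1+p4'·(p4'+p1))·p2   [absorption]
    = (p1+p4')·p2   [absorption]
Both reduce to (p1+p4')·p2, so they are equivalent.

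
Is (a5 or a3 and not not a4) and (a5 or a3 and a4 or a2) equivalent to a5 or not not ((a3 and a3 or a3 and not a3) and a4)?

E1: (a5 or a3 and not not a4) and (a5 or a3 and a4 or a2)
    = (a5 or a3 and a4) and (a5 or a3 and a4 or a2)   [double negation]
    = a5 or a3 and a4   [absorption]
E2: a5 or not not ((a3 and a3 or a3 and not a3) and a4)
    = a5 or (a3 and a3 or a3 and not a3) and a4   [double negation]
    = a5 or a3 and a4   [distribution]
Both reduce to a5 or a3 and a4, so they are equivalent.

Yes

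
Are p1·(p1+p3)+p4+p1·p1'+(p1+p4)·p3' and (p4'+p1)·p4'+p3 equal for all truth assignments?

E1: p1·(p1+p3)+p4+p1·p1'+(p1+p4)·p3'
    = p1+p4+p1·p1'+(p1+p4)·p3'   [absorption]
    = p1+p4+(p1+p4)·p3'   [complement / identity]
    = p1+p4   [absorption]
E2: (p4'+p1)·p4'+p3
    = p4'+p3   [absorption]
These differ: at p1=0, p3=0, p4=1, E1 = 1 but E2 = 0.

No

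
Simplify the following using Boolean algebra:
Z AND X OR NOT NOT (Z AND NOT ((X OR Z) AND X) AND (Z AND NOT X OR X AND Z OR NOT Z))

Z

Z AND X OR NOT NOT (Z AND NOT ((X OR Z) AND X) AND (Z AND NOT X OR X AND Z OR NOT Z))
= Z AND X OR NOT NOT (Z AND NOT X AND (Z AND NOT X OR X AND Z OR NOT Z))
= Z AND X OR NOT NOT (Z AND NOT X AND (Z OR NOT Z))
= Z AND X OR NOT NOT (Z AND NOT X)
= Z AND X OR Z AND NOT X
= Z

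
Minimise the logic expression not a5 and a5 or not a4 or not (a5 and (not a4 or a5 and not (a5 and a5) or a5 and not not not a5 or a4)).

not a4 or not a5

not a5 and a5 or not a4 or not (a5 and (not a4 or a5 and not (a5 and a5) or a5 and not not not a5 or a4))
= not a4 or not (a5 and (not a4 or a5 and not (a5 and a5) or a5 and not not not a5 or a4))   (complement / identity)
= not a4 or not (a5 and (not a4 or a5 and not (a5 and a5) or a5 and not a5 or a4))   (double negation)
= not a4 or not (a5 and (not a4 or a5 and not (a5 and a5) or a4))   (complement / identity)
= not a4 or not (a5 and (not a4 or a5 and not a5 or a4))   (idempotence)
= not a4 or not (a5 and (not a4 or a4))   (complement / identity)
= not a4 or not a5   (complement / identity)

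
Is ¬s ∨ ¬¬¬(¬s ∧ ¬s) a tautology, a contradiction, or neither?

¬s ∨ ¬¬¬(¬s ∧ ¬s)
= ¬s ∨ ¬¬¬¬s   — idempotence
= ¬s ∨ ¬¬s   — double negation
= ¬s ∨ s   — double negation
= True   — complement

tautology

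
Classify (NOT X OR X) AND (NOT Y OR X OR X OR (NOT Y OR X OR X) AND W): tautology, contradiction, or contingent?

(NOT X OR X) AND (NOT Y OR X OR X OR (NOT Y OR X OR X) AND W)
= (NOT X OR X) AND (NOT Y OR X OR X)   [absorption]
= NOT Y OR X OR X   [complement / identity]
= NOT Y OR X   [idempotence]
This depends on X, Y, so it is not a constant.

contingent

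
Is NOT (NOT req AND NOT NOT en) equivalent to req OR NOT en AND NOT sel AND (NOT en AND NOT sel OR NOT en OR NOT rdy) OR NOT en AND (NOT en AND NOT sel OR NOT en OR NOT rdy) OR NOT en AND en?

E1: NOT (NOT req AND NOT NOT en)
    = req OR NOT en   — De Morgan
E2: req OR NOT en AND NOT sel AND (NOT en AND NOT sel OR NOT en OR NOT rdy) OR NOT en AND (NOT en AND NOT sel OR NOT en OR NOT rdy) OR NOT en AND en
    = req OR NOT en AND NOT sel AND (NOT en AND NOT sel OR NOT en OR NOT rdy) OR NOT en AND (NOT en AND NOT sel OR NOT en OR NOT rdy)   — complement / identity
    = req OR (NOT en AND NOT sel OR NOT en) AND (NOT en AND NOT sel OR NOT en OR NOT rdy)   — distribution
    = req OR NOT en AND NOT sel OR NOT en   — absorption
    = req OR NOT en   — absorption
Both reduce to req OR NOT en, so they are equivalent.

Yes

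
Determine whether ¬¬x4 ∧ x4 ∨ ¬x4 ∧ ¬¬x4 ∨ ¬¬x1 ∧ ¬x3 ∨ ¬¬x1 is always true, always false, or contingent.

contingent

¬¬x4 ∧ x4 ∨ ¬x4 ∧ ¬¬x4 ∨ ¬¬x1 ∧ ¬x3 ∨ ¬¬x1
= ¬¬x4 ∨ ¬¬x1 ∧ ¬x3 ∨ ¬¬x1   [distribution]
= ¬¬x4 ∨ ¬¬x1   [absorption]
= x4 ∨ ¬¬x1   [double negation]
= x4 ∨ x1   [double negation]
This depends on x1, x4, so it is not a constant.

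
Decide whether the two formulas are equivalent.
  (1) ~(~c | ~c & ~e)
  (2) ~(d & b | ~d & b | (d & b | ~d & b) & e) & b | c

E1: ~(~c | ~c & ~e)
    = ~~c
    = c
E2: ~(d & b | ~d & b | (d & b | ~d & b) & e) & b | c
    = ~(d & b | ~d & b) & b | c
    = ~b & b | c
    = c
Both reduce to c, so they are equivalent.

Yes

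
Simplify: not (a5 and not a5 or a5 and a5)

not a5

not (a5 and not a5 or a5 and a5)
= not (a5 and (not a5 or a5))
= not a5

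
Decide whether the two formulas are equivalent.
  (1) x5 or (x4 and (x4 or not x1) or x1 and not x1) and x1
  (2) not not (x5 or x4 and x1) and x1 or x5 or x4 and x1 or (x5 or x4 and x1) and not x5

E1: x5 or (x4 and (x4 or not x1) or x1 and not x1) and x1
    = x5 or x4 and (x4 or not x1) and x1   — complement / identity
    = x5 or x4 and x1   — absorption
E2: not not (x5 or x4 and x1) and x1 or x5 or x4 and x1 or (x5 or x4 and x1) and not x5
    = not not (x5 or x4 and x1) and x1 or x5 or x4 and x1   — absorption
    = (x5 or x4 and x1) and x1 or x5 or x4 and x1   — double negation
    = x5 or x4 and x1   — absorption
Both reduce to x5 or x4 and x1, so they are equivalent.

Yes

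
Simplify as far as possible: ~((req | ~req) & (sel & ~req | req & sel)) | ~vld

~((req | ~req) & (sel & ~req | req & sel)) | ~vld
= ~((req | ~req) & sel) | ~vld   [distribution]
= ~sel | ~vld   [complement / identity]

~sel | ~vld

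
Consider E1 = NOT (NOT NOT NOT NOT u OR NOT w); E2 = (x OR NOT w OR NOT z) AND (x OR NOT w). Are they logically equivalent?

E1: NOT (NOT NOT NOT NOT u OR NOT w)
    = NOT (NOT NOT u OR NOT w)   (double negation)
    = NOT u AND w   (De Morgan)
E2: (x OR NOT w OR NOT z) AND (x OR NOT w)
    = x OR NOT w   (absorption)
These differ: at u=1, w=0, x=1, z=0, E1 = 0 but E2 = 1.

No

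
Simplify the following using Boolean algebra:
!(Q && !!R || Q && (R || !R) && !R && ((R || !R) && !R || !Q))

!Q

!(Q && !!R || Q && (R || !R) && !R && ((R || !R) && !R || !Q))
= !(Q && !!R || Q && (R || !R) && !R)
= !(Q && R || Q && (R || !R) && !R)
= !(Q && R || Q && !R)
= !Q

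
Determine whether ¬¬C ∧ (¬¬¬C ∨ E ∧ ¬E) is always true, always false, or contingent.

¬¬C ∧ (¬¬¬C ∨ E ∧ ¬E)
= ¬¬C ∧ ¬¬¬C   — complement / identity
= C ∧ ¬¬¬C   — double negation
= C ∧ ¬C   — double negation
= False   — complement

always false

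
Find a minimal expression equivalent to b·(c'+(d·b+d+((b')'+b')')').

b·(c'+d')

b·(c'+(d·b+d+((b')'+b')')')
= b·(c'+(d·b+d+b'·b)')   [De Morgan]
= b·(c'+(d·b+d)')   [complement / identity]
= b·(c'+d')   [absorption]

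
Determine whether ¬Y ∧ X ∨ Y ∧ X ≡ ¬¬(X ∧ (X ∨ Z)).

E1: ¬Y ∧ X ∨ Y ∧ X
    = X   — distribution
E2: ¬¬(X ∧ (X ∨ Z))
    = ¬¬X   — absorption
    = X   — double negation
Both reduce to X, so they are equivalent.

Yes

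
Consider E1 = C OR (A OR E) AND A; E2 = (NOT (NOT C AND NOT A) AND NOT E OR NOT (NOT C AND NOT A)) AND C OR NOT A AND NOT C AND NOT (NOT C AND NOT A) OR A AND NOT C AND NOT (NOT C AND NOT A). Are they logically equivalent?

Yes

E1: C OR (A OR E) AND A
    = C OR A   (absorption)
E2: (NOT (NOT C AND NOT A) AND NOT E OR NOT (NOT C AND NOT A)) AND C OR NOT A AND NOT C AND NOT (NOT C AND NOT A) OR A AND NOT C AND NOT (NOT C AND NOT A)
    = (NOT (NOT C AND NOT A) AND NOT E OR NOT (NOT C AND NOT A)) AND C OR NOT C AND NOT (NOT C AND NOT A)   (distribution)
    = NOT (NOT C AND NOT A) AND C OR NOT C AND NOT (NOT C AND NOT A)   (absorption)
    = NOT (NOT C AND NOT A)   (distribution)
    = C OR A   (De Morgan)
Both reduce to C OR A, so they are equivalent.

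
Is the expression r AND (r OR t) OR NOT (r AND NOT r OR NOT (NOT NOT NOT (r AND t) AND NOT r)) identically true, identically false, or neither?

identically true

r AND (r OR t) OR NOT (r AND NOT r OR NOT (NOT NOT NOT (r AND t) AND NOT r))
= r AND (r OR t) OR NOT NOT (NOT NOT NOT (r AND t) AND NOT r)   (complement / identity)
= r OR NOT NOT (NOT NOT NOT (r AND t) AND NOT r)   (absorption)
= r OR NOT NOT (NOT (r AND t) AND NOT r)   (double negation)
= r OR NOT (r AND t OR r)   (De Morgan)
= r OR NOT r   (absorption)
= TRUE   (complement)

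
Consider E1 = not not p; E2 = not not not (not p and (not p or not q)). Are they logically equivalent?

E1: not not p
    = p   [double negation]
E2: not not not (not p and (not p or not q))
    = not not not not p   [absorption]
    = not not p   [double negation]
    = p   [double negation]
Both reduce to p, so they are equivalent.

Yes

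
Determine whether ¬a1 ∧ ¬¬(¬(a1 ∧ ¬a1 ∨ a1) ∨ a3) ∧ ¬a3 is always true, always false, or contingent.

contingent

¬a1 ∧ ¬¬(¬(a1 ∧ ¬a1 ∨ a1) ∨ a3) ∧ ¬a3
= ¬a1 ∧ (¬(a1 ∧ ¬a1 ∨ a1) ∨ a3) ∧ ¬a3   [double negation]
= ¬a1 ∧ (¬a1 ∨ a3) ∧ ¬a3   [complement / identity]
= ¬a1 ∧ ¬a3   [absorption]
This depends on a1, a3, so it is not a constant.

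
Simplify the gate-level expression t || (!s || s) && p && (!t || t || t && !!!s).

t || p

t || (!s || s) && p && (!t || t || t && !!!s)
= t || p && (!t || t || t && !!!s)
= t || p && (!t || t || t && !s)
= t || p && (!t || t)
= t || p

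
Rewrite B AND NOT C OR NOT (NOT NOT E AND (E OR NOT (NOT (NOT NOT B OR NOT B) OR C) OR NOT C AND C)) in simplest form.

B AND NOT C OR NOT (NOT NOT E AND (E OR NOT (NOT (NOT NOT B OR NOT B) OR C) OR NOT C AND C))
= B AND NOT C OR NOT (NOT NOT E AND (E OR NOT (NOT (NOT NOT B OR NOT B) OR C)))
= B AND NOT C OR NOT (NOT NOT E AND (E OR NOT (NOT B AND B OR C)))
= B AND NOT C OR NOT (E AND (E OR NOT (NOT B AND B OR C)))
= B AND NOT C OR NOT (E AND (E OR NOT C))
= B AND NOT C OR NOT E

B AND NOT C OR NOT E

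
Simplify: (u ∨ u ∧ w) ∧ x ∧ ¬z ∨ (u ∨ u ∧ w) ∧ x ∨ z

u ∧ x ∨ z

(u ∨ u ∧ w) ∧ x ∧ ¬z ∨ (u ∨ u ∧ w) ∧ x ∨ z
= (u ∨ u ∧ w) ∧ x ∨ z   [absorption]
= u ∧ x ∨ z   [absorption]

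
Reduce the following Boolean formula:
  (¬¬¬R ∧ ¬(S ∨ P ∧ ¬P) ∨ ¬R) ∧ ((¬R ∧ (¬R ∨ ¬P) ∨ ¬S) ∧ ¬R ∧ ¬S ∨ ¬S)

¬R ∧ ¬S

(¬¬¬R ∧ ¬(S ∨ P ∧ ¬P) ∨ ¬R) ∧ ((¬R ∧ (¬R ∨ ¬P) ∨ ¬S) ∧ ¬R ∧ ¬S ∨ ¬S)
= (¬¬¬R ∧ ¬(S ∨ P ∧ ¬P) ∨ ¬R) ∧ ((¬R ∨ ¬S) ∧ ¬R ∧ ¬S ∨ ¬S)   — absorption
= (¬¬¬R ∧ ¬(S ∨ P ∧ ¬P) ∨ ¬R) ∧ (¬R ∧ ¬S ∨ ¬S)   — absorption
= (¬¬¬R ∧ ¬S ∨ ¬R) ∧ (¬R ∧ ¬S ∨ ¬S)   — complement / identity
= (¬R ∧ ¬S ∨ ¬R) ∧ (¬R ∧ ¬S ∨ ¬S)   — double negation
= ¬R ∧ ¬S ∨ ¬R ∧ ¬S   — distribution
= ¬R ∧ ¬S   — idempotence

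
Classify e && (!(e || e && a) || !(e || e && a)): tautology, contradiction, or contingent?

contradiction

e && (!(e || e && a) || !(e || e && a))
= e && !(e || e && a)
= e && !e
= false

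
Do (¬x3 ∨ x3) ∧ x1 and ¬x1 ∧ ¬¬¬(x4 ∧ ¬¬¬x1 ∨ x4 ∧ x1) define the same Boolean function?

No

E1: (¬x3 ∨ x3) ∧ x1
    = x1   [complement / identity]
E2: ¬x1 ∧ ¬¬¬(x4 ∧ ¬¬¬x1 ∨ x4 ∧ x1)
    = ¬x1 ∧ ¬¬¬(x4 ∧ ¬x1 ∨ x4 ∧ x1)   [double negation]
    = ¬x1 ∧ ¬¬¬x4   [distribution]
    = ¬x1 ∧ ¬x4   [double negation]
These differ: at x1=0, x3=0, x4=0, E1 = 0 but E2 = 1.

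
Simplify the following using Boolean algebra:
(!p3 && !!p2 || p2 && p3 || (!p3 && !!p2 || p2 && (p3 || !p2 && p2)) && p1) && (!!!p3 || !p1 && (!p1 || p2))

p2 && (!p3 || !p1)

(!p3 && !!p2 || p2 && p3 || (!p3 && !!p2 || p2 && (p3 || !p2 && p2)) && p1) && (!!!p3 || !p1 && (!p1 || p2))
= (!p3 && !!p2 || p2 && p3 || (!p3 && !!p2 || p2 && (p3 || !p2 && p2)) && p1) && (!p3 || !p1 && (!p1 || p2))   — double negation
= (!p3 && !!p2 || p2 && p3 || (!p3 && !!p2 || p2 && p3) && p1) && (!p3 || !p1 && (!p1 || p2))   — complement / identity
= (!p3 && !!p2 || p2 && p3) && (!p3 || !p1 && (!p1 || p2))   — absorption
= (!p3 && p2 || p2 && p3) && (!p3 || !p1 && (!p1 || p2))   — double negation
= (!p3 && p2 || p2 && p3) && (!p3 || !p1)   — absorption
= p2 && (!p3 || !p1)   — distribution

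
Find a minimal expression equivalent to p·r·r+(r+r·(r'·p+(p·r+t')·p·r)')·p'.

r

p·r·r+(r+r·(r'·p+(p·r+t')·p·r)')·p'
= p·r·r+(r+r·(r'·p+p·r)')·p'   — absorption
= p·r·r+(r+r·p')·p'   — distribution
= p·r+(r+r·p')·p'   — idempotence
= p·r+r·p'   — absorption
= r   — distribution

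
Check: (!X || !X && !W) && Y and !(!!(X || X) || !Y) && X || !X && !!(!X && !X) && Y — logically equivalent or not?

Yes

E1: (!X || !X && !W) && Y
    = !X && Y
E2: !(!!(X || X) || !Y) && X || !X && !!(!X && !X) && Y
    = !(!!(X || X) || !Y) && X || !X && !(X || X) && Y
    = !(X || X) && Y && X || !X && !(X || X) && Y
    = !(X || X) && Y
    = !X && Y
Both reduce to !X && Y, so they are equivalent.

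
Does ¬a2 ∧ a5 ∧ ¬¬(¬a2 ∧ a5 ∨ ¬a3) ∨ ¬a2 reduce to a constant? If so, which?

no

¬a2 ∧ a5 ∧ ¬¬(¬a2 ∧ a5 ∨ ¬a3) ∨ ¬a2
= ¬a2 ∧ a5 ∧ (¬a2 ∧ a5 ∨ ¬a3) ∨ ¬a2   (double negation)
= ¬a2 ∧ a5 ∨ ¬a2   (absorption)
= ¬a2   (absorption)
This depends on a2, so it is not a constant.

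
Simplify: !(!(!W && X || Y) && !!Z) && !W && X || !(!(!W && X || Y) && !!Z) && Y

!W && X || Y

!(!(!W && X || Y) && !!Z) && !W && X || !(!(!W && X || Y) && !!Z) && Y
= !(!(!W && X || Y) && !!Z) && (!W && X || Y)   [distribution]
= (!W && X || Y || !Z) && (!W && X || Y)   [De Morgan]
= !W && X || Y   [absorption]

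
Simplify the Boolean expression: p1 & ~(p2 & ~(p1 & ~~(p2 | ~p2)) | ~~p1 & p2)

p1 & ~p2

p1 & ~(p2 & ~(p1 & ~~(p2 | ~p2)) | ~~p1 & p2)
= p1 & ~(p2 & ~(p1 & (p2 | ~p2)) | ~~p1 & p2)   — double negation
= p1 & ~(p2 & ~p1 | ~~p1 & p2)   — complement / identity
= p1 & ~(p2 & ~p1 | p1 & p2)   — double negation
= p1 & ~p2   — distribution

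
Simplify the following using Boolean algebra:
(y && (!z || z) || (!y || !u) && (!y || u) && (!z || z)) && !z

!z

(y && (!z || z) || (!y || !u) && (!y || u) && (!z || z)) && !z
= (y && (!z || z) || (!y || !u && u) && (!z || z)) && !z   [distribution]
= (y && (!z || z) || !y && (!z || z)) && !z   [complement / identity]
= (!z || z) && !z   [distribution]
= !z   [complement / identity]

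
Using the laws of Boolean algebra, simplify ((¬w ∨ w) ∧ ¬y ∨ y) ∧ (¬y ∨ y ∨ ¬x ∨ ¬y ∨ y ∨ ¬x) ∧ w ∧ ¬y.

w ∧ ¬y

((¬w ∨ w) ∧ ¬y ∨ y) ∧ (¬y ∨ y ∨ ¬x ∨ ¬y ∨ y ∨ ¬x) ∧ w ∧ ¬y
= (¬y ∨ y) ∧ (¬y ∨ y ∨ ¬x ∨ ¬y ∨ y ∨ ¬x) ∧ w ∧ ¬y   — complement / identity
= (¬y ∨ y) ∧ (¬y ∨ y ∨ ¬x) ∧ w ∧ ¬y   — idempotence
= (¬y ∨ y) ∧ w ∧ ¬y   — absorption
= w ∧ ¬y   — complement / identity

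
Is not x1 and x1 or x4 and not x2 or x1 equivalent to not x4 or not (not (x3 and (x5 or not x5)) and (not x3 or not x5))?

E1: not x1 and x1 or x4 and not x2 or x1
    = x4 and not x2 or x1   (complement / identity)
E2: not x4 or not (not (x3 and (x5 or not x5)) and (not x3 or not x5))
    = not x4 or not (not x3 and (not x3 or not x5))   (complement / identity)
    = not x4 or not not x3   (absorption)
    = not x4 or x3   (double negation)
These differ: at x1=0, x2=0, x3=1, x4=0, x5=1, E1 = 0 but E2 = 1.

No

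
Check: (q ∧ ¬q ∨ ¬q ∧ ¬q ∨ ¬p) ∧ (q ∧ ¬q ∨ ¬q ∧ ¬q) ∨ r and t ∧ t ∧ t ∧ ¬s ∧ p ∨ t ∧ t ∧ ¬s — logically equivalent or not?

No

E1: (q ∧ ¬q ∨ ¬q ∧ ¬q ∨ ¬p) ∧ (q ∧ ¬q ∨ ¬q ∧ ¬q) ∨ r
    = q ∧ ¬q ∨ ¬q ∧ ¬q ∨ r   [absorption]
    = ¬q ∨ r   [distribution]
E2: t ∧ t ∧ t ∧ ¬s ∧ p ∨ t ∧ t ∧ ¬s
    = t ∧ t ∧ ¬s ∧ p ∨ t ∧ t ∧ ¬s   [idempotence]
    = t ∧ t ∧ ¬s   [absorption]
    = t ∧ ¬s   [idempotence]
These differ: at p=0, q=0, r=1, s=0, t=0, E1 = 1 but E2 = 0.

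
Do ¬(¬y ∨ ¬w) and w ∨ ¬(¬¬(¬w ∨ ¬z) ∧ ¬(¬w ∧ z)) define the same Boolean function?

No

E1: ¬(¬y ∨ ¬w)
    = y ∧ w
E2: w ∨ ¬(¬¬(¬w ∨ ¬z) ∧ ¬(¬w ∧ z))
    = w ∨ ¬(¬(w ∧ z) ∧ ¬(¬w ∧ z))
    = w ∨ w ∧ z ∨ ¬w ∧ z
    = w ∨ z
These differ: at w=0, y=0, z=1, E1 = 0 but E2 = 1.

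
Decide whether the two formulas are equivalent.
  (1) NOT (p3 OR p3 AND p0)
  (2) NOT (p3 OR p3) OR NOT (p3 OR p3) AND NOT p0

Yes

E1: NOT (p3 OR p3 AND p0)
    = NOT p3   — absorption
E2: NOT (p3 OR p3) OR NOT (p3 OR p3) AND NOT p0
    = NOT (p3 OR p3)   — absorption
    = NOT p3   — idempotence
Both reduce to NOT p3, so they are equivalent.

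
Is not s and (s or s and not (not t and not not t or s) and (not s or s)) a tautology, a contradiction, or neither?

not s and (s or s and not (not t and not not t or s) and (not s or s))
= not s and (s or s and not (not t and not not t or s))   — complement / identity
= not s and (s or s and not (not t and t or s))   — double negation
= not s and (s or s and not s)   — complement / identity
= not s and s   — complement / identity
= False   — complement

contradiction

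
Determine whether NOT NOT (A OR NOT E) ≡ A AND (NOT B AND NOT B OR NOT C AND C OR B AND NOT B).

No

E1: NOT NOT (A OR NOT E)
    = A OR NOT E   (double negation)
E2: A AND (NOT B AND NOT B OR NOT C AND C OR B AND NOT B)
    = A AND (NOT B AND NOT B OR B AND NOT B)   (complement / identity)
    = A AND NOT B   (distribution)
These differ: at A=0, B=0, C=0, E=0, E1 = 1 but E2 = 0.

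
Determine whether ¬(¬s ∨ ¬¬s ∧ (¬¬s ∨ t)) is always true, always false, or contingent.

always false

¬(¬s ∨ ¬¬s ∧ (¬¬s ∨ t))
= ¬(¬s ∨ ¬¬s)   [absorption]
= s ∧ ¬s   [De Morgan]
= False   [complement]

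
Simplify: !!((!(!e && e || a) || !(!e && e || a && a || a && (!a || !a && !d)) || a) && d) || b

d || b

!!((!(!e && e || a) || !(!e && e || a && a || a && (!a || !a && !d)) || a) && d) || b
= !!((!(!e && e || a) || !(!e && e || a && a || a && !a) || a) && d) || b   (absorption)
= !!((!(!e && e || a) || !(!e && e || a) || a) && d) || b   (distribution)
= (!(!e && e || a) || !(!e && e || a) || a) && d || b   (double negation)
= (!(!e && e || a) || a) && d || b   (idempotence)
= (!a || a) && d || b   (complement / identity)
= d || b   (complement / identity)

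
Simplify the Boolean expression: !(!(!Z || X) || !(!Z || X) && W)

!(!(!Z || X) || !(!Z || X) && W)
= !!(!Z || X)   [absorption]
= !Z || X   [double negation]

!Z || X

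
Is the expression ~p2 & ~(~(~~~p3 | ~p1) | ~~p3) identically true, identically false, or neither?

~p2 & ~(~(~~~p3 | ~p1) | ~~p3)
= ~p2 & (~~~p3 | ~p1) & ~p3   — De Morgan
= ~p2 & (~p3 | ~p1) & ~p3   — double negation
= ~p2 & ~p3   — absorption
This depends on p2, p3, so it is not a constant.

neither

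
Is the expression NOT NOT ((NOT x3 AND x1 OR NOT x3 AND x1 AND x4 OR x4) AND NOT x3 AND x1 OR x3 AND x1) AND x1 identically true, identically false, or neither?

NOT NOT ((NOT x3 AND x1 OR NOT x3 AND x1 AND x4 OR x4) AND NOT x3 AND x1 OR x3 AND x1) AND x1
= NOT NOT ((NOT x3 AND x1 OR x4) AND NOT x3 AND x1 OR x3 AND x1) AND x1   [absorption]
= NOT NOT (NOT x3 AND x1 OR x3 AND x1) AND x1   [absorption]
= NOT NOT x1 AND x1   [distribution]
= x1 AND x1   [double negation]
= x1   [idempotence]
This depends on x1, so it is not a constant.

neither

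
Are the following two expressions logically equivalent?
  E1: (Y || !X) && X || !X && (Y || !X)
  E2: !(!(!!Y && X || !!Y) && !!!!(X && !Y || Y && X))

Yes

E1: (Y || !X) && X || !X && (Y || !X)
    = Y || !X   — distribution
E2: !(!(!!Y && X || !!Y) && !!!!(X && !Y || Y && X))
    = !(!!!Y && !!!!(X && !Y || Y && X))   — absorption
    = !(!Y && !!!!(X && !Y || Y && X))   — double negation
    = !(!Y && !!(X && !Y || Y && X))   — double negation
    = !(!Y && !!X)   — distribution
    = Y || !X   — De Morgan
Both reduce to Y || !X, so they are equivalent.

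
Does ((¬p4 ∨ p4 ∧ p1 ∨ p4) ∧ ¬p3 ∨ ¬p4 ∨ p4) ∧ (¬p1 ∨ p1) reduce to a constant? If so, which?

((¬p4 ∨ p4 ∧ p1 ∨ p4) ∧ ¬p3 ∨ ¬p4 ∨ p4) ∧ (¬p1 ∨ p1)
= ((¬p4 ∨ p4) ∧ ¬p3 ∨ ¬p4 ∨ p4) ∧ (¬p1 ∨ p1)   (absorption)
= (¬p4 ∨ p4) ∧ ¬p3 ∨ ¬p4 ∨ p4   (complement / identity)
= ¬p4 ∨ p4   (absorption)
= True   (complement)

yes, True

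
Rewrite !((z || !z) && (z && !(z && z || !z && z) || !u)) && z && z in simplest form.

!((z || !z) && (z && !(z && z || !z && z) || !u)) && z && z
= !((z || !z) && (z && !z || !u)) && z && z
= !((z || !z) && !u) && z && z
= !!u && z && z
= u && z && z
= u && z

u && z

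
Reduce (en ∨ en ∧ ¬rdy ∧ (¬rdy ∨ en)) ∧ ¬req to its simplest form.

en ∧ ¬req

(en ∨ en ∧ ¬rdy ∧ (¬rdy ∨ en)) ∧ ¬req
= (en ∨ en ∧ ¬rdy) ∧ ¬req   — absorption
= en ∧ ¬req   — absorption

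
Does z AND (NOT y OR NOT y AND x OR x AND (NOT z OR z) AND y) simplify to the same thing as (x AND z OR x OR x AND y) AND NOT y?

E1: z AND (NOT y OR NOT y AND x OR x AND (NOT z OR z) AND y)
    = z AND (NOT y OR NOT y AND x OR x AND y)
    = z AND (NOT y OR x)
E2: (x AND z OR x OR x AND y) AND NOT y
    = (x OR x AND y) AND NOT y
    = x AND NOT y
These differ: at x=0, y=0, z=1, E1 = 1 but E2 = 0.

No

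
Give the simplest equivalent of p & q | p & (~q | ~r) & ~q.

p

p & q | p & (~q | ~r) & ~q
= p & q | p & ~q   — absorption
= p   — distribution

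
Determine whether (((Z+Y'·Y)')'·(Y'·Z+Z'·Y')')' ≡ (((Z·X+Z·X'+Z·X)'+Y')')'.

E1: (((Z+Y'·Y)')'·(Y'·Z+Z'·Y')')'
    = (((Z+Y'·Y)')'·(Y')')'
    = ((Z')'·(Y')')'
    = Z'+Y'
E2: (((Z·X+Z·X'+Z·X)'+Y')')'
    = (((Z·X+Z)'+Y')')'
    = (Z·X+Z)'+Y'
    = Z'+Y'
Both reduce to Z'+Y', so they are equivalent.

Yes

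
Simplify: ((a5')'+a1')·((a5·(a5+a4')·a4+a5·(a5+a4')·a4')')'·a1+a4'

a5·a1+a4'

((a5')'+a1')·((a5·(a5+a4')·a4+a5·(a5+a4')·a4')')'·a1+a4'
= ((a5')'+a1')·((a5·(a5+a4'))')'·a1+a4'   [distribution]
= ((a5')'+a1')·(a5')'·a1+a4'   [absorption]
= (a5')'·a1+a4'   [absorption]
= a5·a1+a4'   [double negation]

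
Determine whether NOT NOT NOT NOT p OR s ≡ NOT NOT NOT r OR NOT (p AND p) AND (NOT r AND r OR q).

E1: NOT NOT NOT NOT p OR s
    = NOT NOT p OR s   — double negation
    = p OR s   — double negation
E2: NOT NOT NOT r OR NOT (p AND p) AND (NOT r AND r OR q)
    = NOT NOT NOT r OR NOT p AND (NOT r AND r OR q)   — idempotence
    = NOT r OR NOT p AND (NOT r AND r OR q)   — double negation
    = NOT r OR NOT p AND q   — complement / identity
These differ: at p=1, q=0, r=1, s=0, E1 = 1 but E2 = 0.

No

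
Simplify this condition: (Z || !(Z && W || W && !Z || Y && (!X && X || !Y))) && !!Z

(Z || !(Z && W || W && !Z || Y && (!X && X || !Y))) && !!Z
= (Z || !(W || Y && (!X && X || !Y))) && !!Z
= (Z || !(W || Y && !Y)) && !!Z
= (Z || !(W || Y && !Y)) && Z
= (Z || !W) && Z
= Z

Z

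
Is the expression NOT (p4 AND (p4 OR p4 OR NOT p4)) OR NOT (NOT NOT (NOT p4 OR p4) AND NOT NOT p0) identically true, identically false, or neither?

neither

NOT (p4 AND (p4 OR p4 OR NOT p4)) OR NOT (NOT NOT (NOT p4 OR p4) AND NOT NOT p0)
= NOT (p4 AND (p4 OR p4 OR NOT p4)) OR NOT ((NOT p4 OR p4) AND NOT NOT p0)   (double negation)
= NOT (p4 AND (p4 OR p4 OR NOT p4)) OR NOT NOT NOT p0   (complement / identity)
= NOT (p4 AND (p4 OR NOT p4)) OR NOT NOT NOT p0   (idempotence)
= NOT p4 OR NOT NOT NOT p0   (complement / identity)
= NOT p4 OR NOT p0   (double negation)
This depends on p0, p4, so it is not a constant.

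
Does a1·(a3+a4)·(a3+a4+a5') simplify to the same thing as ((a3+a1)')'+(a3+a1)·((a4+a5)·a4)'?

No

E1: a1·(a3+a4)·(a3+a4+a5')
    = a1·(a3+a4)   — absorption
E2: ((a3+a1)')'+(a3+a1)·((a4+a5)·a4)'
    = a3+a1+(a3+a1)·((a4+a5)·a4)'   — double negation
    = a3+a1+(a3+a1)·a4'   — absorption
    = a3+a1   — absorption
These differ: at a1=0, a3=1, a4=0, a5=1, E1 = 0 but E2 = 1.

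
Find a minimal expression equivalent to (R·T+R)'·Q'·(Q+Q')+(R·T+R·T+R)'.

(R·T+R)'·Q'·(Q+Q')+(R·T+R·T+R)'
= (R·T+R)'·Q'·(Q+Q')+(R·T+R)'
= (R·T+R)'·Q'+(R·T+R)'
= (R·T+R)'
= R'

R'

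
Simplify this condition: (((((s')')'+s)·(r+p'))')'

r+p'

(((((s')')'+s)·(r+p'))')'
= (((s'+s)·(r+p'))')'   (double negation)
= ((r+p')')'   (complement / identity)
= r+p'   (double negation)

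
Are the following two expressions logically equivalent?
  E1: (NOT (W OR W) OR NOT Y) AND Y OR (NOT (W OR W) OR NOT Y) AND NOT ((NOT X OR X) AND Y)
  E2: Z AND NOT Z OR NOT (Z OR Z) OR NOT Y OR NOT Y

No

E1: (NOT (W OR W) OR NOT Y) AND Y OR (NOT (W OR W) OR NOT Y) AND NOT ((NOT X OR X) AND Y)
    = (NOT (W OR W) OR NOT Y) AND Y OR (NOT (W OR W) OR NOT Y) AND NOT Y
    = NOT (W OR W) OR NOT Y
    = NOT W OR NOT Y
E2: Z AND NOT Z OR NOT (Z OR Z) OR NOT Y OR NOT Y
    = Z AND NOT Z OR NOT Z OR NOT Y OR NOT Y
    = NOT Z OR NOT Y OR NOT Y
    = NOT Z OR NOT Y
These differ: at W=1, X=0, Y=1, Z=0, E1 = 0 but E2 = 1.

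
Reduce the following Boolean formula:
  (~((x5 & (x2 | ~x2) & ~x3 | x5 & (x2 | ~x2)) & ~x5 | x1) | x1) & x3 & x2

x3 & x2

(~((x5 & (x2 | ~x2) & ~x3 | x5 & (x2 | ~x2)) & ~x5 | x1) | x1) & x3 & x2
= (~(x5 & (x2 | ~x2) & ~x5 | x1) | x1) & x3 & x2   (absorption)
= (~(x5 & ~x5 | x1) | x1) & x3 & x2   (complement / identity)
= (~x1 | x1) & x3 & x2   (complement / identity)
= x3 & x2   (complement / identity)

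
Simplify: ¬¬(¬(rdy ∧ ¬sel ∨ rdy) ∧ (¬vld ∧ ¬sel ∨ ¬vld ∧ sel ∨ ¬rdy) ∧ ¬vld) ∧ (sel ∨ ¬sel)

¬¬(¬(rdy ∧ ¬sel ∨ rdy) ∧ (¬vld ∧ ¬sel ∨ ¬vld ∧ sel ∨ ¬rdy) ∧ ¬vld) ∧ (sel ∨ ¬sel)
= ¬¬(¬(rdy ∧ ¬sel ∨ rdy) ∧ (¬vld ∧ ¬sel ∨ ¬vld ∧ sel ∨ ¬rdy) ∧ ¬vld)   [complement / identity]
= ¬(rdy ∧ ¬sel ∨ rdy) ∧ (¬vld ∧ ¬sel ∨ ¬vld ∧ sel ∨ ¬rdy) ∧ ¬vld   [double negation]
= ¬(rdy ∧ ¬sel ∨ rdy) ∧ (¬vld ∨ ¬rdy) ∧ ¬vld   [distribution]
= ¬(rdy ∧ ¬sel ∨ rdy) ∧ ¬vld   [absorption]
= ¬rdy ∧ ¬vld   [absorption]

¬rdy ∧ ¬vld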